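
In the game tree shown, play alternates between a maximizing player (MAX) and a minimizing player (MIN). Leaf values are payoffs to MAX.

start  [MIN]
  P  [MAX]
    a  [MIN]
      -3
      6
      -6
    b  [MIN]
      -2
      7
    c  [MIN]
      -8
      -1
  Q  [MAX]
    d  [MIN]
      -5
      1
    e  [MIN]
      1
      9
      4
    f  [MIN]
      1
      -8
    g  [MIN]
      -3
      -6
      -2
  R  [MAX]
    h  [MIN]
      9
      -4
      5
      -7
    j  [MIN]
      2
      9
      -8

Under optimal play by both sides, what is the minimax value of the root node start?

a (MIN): min(-3, 6, -6) = -6
b (MIN): min(-2, 7) = -2
c (MIN): min(-8, -1) = -8
P (MAX): max(-6, -2, -8) = -2
d (MIN): min(-5, 1) = -5
e (MIN): min(1, 9, 4) = 1
f (MIN): min(1, -8) = -8
g (MIN): min(-3, -6, -2) = -6
Q (MAX): max(-5, 1, -8, -6) = 1
h (MIN): min(9, -4, 5, -7) = -7
j (MIN): min(2, 9, -8) = -8
R (MAX): max(-7, -8) = -7
start (MIN): min(-2, 1, -7) = -7

-7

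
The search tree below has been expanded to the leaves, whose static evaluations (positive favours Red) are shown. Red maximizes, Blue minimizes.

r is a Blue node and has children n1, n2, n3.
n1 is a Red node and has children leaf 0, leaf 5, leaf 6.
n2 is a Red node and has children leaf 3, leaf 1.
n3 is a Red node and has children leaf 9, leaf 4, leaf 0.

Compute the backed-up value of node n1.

6

n1 (Red): max(0, 5, 6) = 6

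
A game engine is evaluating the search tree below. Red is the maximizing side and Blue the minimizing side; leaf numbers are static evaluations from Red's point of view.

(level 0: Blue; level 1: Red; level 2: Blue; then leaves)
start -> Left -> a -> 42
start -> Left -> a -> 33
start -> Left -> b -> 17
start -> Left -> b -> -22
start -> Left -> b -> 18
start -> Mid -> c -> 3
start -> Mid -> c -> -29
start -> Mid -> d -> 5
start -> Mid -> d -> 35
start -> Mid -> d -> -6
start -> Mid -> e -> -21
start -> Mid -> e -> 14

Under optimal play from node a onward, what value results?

a (Blue): min(42, 33) = 33

33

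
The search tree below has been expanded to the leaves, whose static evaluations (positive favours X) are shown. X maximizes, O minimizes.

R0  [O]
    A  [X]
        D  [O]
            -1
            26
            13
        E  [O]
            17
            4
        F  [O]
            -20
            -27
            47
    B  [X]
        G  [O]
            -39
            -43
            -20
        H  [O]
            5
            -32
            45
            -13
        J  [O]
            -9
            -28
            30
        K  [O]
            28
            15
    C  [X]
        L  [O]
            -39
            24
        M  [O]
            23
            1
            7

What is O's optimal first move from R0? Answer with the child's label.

C

D (O): min(-1, 26, 13) = -1
E (O): min(17, 4) = 4
F (O): min(-20, -27, 47) = -27
A (X): max(-1, 4, -27) = 4
G (O): min(-39, -43, -20) = -43
H (O): min(5, -32, 45, -13) = -32
J (O): min(-9, -28, 30) = -28
K (O): min(28, 15) = 15
B (X): max(-43, -32, -28, 15) = 15
L (O): min(-39, 24) = -39
M (O): min(23, 1, 7) = 1
C (X): max(-39, 1) = 1
R0 (O): min(4, 15, 1) = 1
O at R0 wants the lowest of {A=4, B=15, C=1}, so chooses C.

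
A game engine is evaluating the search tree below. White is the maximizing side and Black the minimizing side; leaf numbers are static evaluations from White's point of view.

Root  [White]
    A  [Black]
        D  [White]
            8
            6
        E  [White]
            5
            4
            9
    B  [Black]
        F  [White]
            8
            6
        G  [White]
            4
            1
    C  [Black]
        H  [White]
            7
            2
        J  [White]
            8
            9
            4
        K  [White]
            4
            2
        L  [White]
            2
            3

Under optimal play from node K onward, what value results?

4

K (White): max(4, 2) = 4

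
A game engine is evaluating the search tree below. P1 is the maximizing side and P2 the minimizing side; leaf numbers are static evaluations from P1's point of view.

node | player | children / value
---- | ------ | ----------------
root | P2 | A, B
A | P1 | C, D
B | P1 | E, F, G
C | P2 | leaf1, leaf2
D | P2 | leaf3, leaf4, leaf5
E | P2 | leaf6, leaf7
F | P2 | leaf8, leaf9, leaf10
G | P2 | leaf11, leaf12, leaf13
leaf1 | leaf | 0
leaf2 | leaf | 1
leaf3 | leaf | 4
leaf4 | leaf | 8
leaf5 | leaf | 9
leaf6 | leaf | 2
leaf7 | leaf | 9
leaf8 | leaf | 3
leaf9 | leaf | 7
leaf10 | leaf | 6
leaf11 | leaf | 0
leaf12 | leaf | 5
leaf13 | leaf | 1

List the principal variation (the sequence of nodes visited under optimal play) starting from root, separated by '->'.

C (P2): min(0, 1) = 0
D (P2): min(4, 8, 9) = 4
A (P1): max(0, 4) = 4
E (P2): min(2, 9) = 2
F (P2): min(3, 7, 6) = 3
G (P2): min(0, 5, 1) = 0
B (P1): max(2, 3, 0) = 3
root (P2): min(4, 3) = 3
At root, P2 picks B (lowest: 3).
At B, P1 picks F (highest: 3).
At F, P2 picks leaf8 (lowest: 3).
Terminal value 3.

root -> B -> F -> leaf8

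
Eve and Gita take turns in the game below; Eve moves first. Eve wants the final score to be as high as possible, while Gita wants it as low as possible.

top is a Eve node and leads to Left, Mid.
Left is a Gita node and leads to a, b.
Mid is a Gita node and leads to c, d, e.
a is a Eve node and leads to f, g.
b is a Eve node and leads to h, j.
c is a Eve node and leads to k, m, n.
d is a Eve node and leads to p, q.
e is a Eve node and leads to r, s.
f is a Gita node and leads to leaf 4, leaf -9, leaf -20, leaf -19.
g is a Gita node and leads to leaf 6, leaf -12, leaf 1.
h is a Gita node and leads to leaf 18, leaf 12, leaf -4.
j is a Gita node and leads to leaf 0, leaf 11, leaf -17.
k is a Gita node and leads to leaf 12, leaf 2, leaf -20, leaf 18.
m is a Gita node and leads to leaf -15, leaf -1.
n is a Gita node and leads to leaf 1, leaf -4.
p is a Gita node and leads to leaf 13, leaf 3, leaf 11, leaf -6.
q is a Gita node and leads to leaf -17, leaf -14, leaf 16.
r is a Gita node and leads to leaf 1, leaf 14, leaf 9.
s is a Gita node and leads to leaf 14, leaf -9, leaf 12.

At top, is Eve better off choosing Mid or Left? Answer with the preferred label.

k (Gita): min(12, 2, -20, 18) = -20
m (Gita): min(-15, -1) = -15
n (Gita): min(1, -4) = -4
c (Eve): max(-20, -15, -4) = -4
p (Gita): min(13, 3, 11, -6) = -6
q (Gita): min(-17, -14, 16) = -17
d (Eve): max(-6, -17) = -6
r (Gita): min(1, 14, 9) = 1
s (Gita): min(14, -9, 12) = -9
e (Eve): max(1, -9) = 1
Mid (Gita): min(-4, -6, 1) = -6
f (Gita): min(4, -9, -20, -19) = -20
g (Gita): min(6, -12, 1) = -12
a (Eve): max(-20, -12) = -12
h (Gita): min(18, 12, -4) = -4
j (Gita): min(0, 11, -17) = -17
b (Eve): max(-4, -17) = -4
Left (Gita): min(-12, -4) = -12
Eve prefers the higher value; Mid=-6, Left=-12. Mid is better since -6 > -12.

Mid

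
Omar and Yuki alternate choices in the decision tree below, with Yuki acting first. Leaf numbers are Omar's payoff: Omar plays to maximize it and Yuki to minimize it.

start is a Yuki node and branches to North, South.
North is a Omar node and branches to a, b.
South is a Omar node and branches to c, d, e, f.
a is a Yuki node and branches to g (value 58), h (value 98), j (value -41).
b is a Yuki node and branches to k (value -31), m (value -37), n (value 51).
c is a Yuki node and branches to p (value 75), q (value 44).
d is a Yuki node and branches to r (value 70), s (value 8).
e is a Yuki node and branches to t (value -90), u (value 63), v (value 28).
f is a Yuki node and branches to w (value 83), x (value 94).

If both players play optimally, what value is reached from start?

a (Yuki): min(58, 98, -41) = -41
b (Yuki): min(-31, -37, 51) = -37
North (Omar): max(-41, -37) = -37
c (Yuki): min(75, 44) = 44
d (Yuki): min(70, 8) = 8
e (Yuki): min(-90, 63, 28) = -90
f (Yuki): min(83, 94) = 83
South (Omar): max(44, 8, -90, 83) = 83
start (Yuki): min(-37, 83) = -37

-37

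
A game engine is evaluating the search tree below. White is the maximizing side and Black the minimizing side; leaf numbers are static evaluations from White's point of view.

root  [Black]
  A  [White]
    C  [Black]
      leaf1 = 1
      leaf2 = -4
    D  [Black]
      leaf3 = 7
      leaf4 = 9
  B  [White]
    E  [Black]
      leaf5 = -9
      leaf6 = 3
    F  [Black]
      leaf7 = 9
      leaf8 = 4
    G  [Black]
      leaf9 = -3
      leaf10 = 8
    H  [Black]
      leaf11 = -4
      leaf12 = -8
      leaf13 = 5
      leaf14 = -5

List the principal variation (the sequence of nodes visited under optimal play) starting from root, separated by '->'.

C (Black): min(1, -4) = -4
D (Black): min(7, 9) = 7
A (White): max(-4, 7) = 7
E (Black): min(-9, 3) = -9
F (Black): min(9, 4) = 4
G (Black): min(-3, 8) = -3
H (Black): min(-4, -8, 5, -5) = -8
B (White): max(-9, 4, -3, -8) = 4
root (Black): min(7, 4) = 4
At root, Black picks B (lowest: 4).
At B, White picks F (highest: 4).
At F, Black picks leaf8 (lowest: 4).
Terminal value 4.

root -> B -> F -> leaf8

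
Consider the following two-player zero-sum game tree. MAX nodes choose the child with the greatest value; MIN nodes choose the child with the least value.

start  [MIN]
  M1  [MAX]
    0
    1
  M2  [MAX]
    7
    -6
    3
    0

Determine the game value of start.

1

M1 (MAX): max(0, 1) = 1
M2 (MAX): max(7, -6, 3, 0) = 7
start (MIN): min(1, 7) = 1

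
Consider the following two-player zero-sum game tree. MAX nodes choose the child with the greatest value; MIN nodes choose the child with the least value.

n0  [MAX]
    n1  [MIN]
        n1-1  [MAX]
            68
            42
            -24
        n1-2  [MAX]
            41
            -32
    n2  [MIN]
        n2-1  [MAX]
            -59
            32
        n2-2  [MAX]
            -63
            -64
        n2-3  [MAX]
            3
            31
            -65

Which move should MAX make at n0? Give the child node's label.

n1

n1-1 (MAX): max(68, 42, -24) = 68
n1-2 (MAX): max(41, -32) = 41
n1 (MIN): min(68, 41) = 41
n2-1 (MAX): max(-59, 32) = 32
n2-2 (MAX): max(-63, -64) = -63
n2-3 (MAX): max(3, 31, -65) = 31
n2 (MIN): min(32, -63, 31) = -63
n0 (MAX): max(41, -63) = 41
MAX at n0 wants the highest of {n1=41, n2=-63}, so chooses n1.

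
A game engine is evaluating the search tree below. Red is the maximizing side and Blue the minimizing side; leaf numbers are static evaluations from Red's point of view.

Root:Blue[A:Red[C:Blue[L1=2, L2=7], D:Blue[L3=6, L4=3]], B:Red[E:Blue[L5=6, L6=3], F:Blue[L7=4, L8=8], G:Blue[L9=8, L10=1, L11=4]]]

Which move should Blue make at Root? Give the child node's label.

C (Blue): min(2, 7) = 2
D (Blue): min(6, 3) = 3
A (Red): max(2, 3) = 3
E (Blue): min(6, 3) = 3
F (Blue): min(4, 8) = 4
G (Blue): min(8, 1, 4) = 1
B (Red): max(3, 4, 1) = 4
Root (Blue): min(3, 4) = 3
Blue at Root wants the lowest of {A=3, B=4}, so chooses A.

A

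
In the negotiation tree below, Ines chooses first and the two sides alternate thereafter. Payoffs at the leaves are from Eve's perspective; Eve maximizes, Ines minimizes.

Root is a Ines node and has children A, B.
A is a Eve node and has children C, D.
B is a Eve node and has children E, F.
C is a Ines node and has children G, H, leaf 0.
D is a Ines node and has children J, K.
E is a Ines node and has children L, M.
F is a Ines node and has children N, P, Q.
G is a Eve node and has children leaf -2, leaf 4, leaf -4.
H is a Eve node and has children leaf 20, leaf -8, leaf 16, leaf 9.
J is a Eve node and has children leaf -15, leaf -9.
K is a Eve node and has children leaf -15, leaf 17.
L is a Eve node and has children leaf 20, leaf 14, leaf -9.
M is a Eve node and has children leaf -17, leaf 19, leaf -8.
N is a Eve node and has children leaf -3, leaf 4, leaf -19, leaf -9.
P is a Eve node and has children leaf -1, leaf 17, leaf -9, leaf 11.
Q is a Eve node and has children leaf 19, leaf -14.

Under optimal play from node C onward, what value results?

G (Eve): max(-2, 4, -4) = 4
H (Eve): max(20, -8, 16, 9) = 20
C (Ines): min(4, 20, 0) = 0

0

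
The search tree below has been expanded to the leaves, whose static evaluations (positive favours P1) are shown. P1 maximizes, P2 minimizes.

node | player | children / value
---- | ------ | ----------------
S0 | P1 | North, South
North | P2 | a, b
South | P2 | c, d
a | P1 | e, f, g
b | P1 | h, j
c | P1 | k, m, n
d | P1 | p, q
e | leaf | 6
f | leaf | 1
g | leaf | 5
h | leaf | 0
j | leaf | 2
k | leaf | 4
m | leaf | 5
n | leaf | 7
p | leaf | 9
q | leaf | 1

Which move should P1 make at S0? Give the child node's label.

a (P1): max(6, 1, 5) = 6
b (P1): max(0, 2) = 2
North (P2): min(6, 2) = 2
c (P1): max(4, 5, 7) = 7
d (P1): max(9, 1) = 9
South (P2): min(7, 9) = 7
S0 (P1): max(2, 7) = 7
P1 at S0 wants the highest of {North=2, South=7}, so chooses South.

South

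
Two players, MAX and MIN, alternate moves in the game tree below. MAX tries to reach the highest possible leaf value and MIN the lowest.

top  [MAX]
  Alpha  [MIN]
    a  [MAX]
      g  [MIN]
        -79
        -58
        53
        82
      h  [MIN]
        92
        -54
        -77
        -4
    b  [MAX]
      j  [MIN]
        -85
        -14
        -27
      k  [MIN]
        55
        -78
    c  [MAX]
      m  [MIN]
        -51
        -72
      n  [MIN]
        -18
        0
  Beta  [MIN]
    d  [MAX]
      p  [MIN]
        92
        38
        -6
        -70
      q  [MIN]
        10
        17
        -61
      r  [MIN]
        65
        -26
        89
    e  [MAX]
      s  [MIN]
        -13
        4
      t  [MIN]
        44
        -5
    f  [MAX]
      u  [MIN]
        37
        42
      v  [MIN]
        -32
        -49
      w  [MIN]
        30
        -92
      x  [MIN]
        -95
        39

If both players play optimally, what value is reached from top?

g (MIN): min(-79, -58, 53, 82) = -79
h (MIN): min(92, -54, -77, -4) = -77
a (MAX): max(-79, -77) = -77
j (MIN): min(-85, -14, -27) = -85
k (MIN): min(55, -78) = -78
b (MAX): max(-85, -78) = -78
m (MIN): min(-51, -72) = -72
n (MIN): min(-18, 0) = -18
c (MAX): max(-72, -18) = -18
Alpha (MIN): min(-77, -78, -18) = -78
p (MIN): min(92, 38, -6, -70) = -70
q (MIN): min(10, 17, -61) = -61
r (MIN): min(65, -26, 89) = -26
d (MAX): max(-70, -61, -26) = -26
s (MIN): min(-13, 4) = -13
t (MIN): min(44, -5) = -5
e (MAX): max(-13, -5) = -5
u (MIN): min(37, 42) = 37
v (MIN): min(-32, -49) = -49
w (MIN): min(30, -92) = -92
x (MIN): min(-95, 39) = -95
f (MAX): max(37, -49, -92, -95) = 37
Beta (MIN): min(-26, -5, 37) = -26
top (MAX): max(-78, -26) = -26

-26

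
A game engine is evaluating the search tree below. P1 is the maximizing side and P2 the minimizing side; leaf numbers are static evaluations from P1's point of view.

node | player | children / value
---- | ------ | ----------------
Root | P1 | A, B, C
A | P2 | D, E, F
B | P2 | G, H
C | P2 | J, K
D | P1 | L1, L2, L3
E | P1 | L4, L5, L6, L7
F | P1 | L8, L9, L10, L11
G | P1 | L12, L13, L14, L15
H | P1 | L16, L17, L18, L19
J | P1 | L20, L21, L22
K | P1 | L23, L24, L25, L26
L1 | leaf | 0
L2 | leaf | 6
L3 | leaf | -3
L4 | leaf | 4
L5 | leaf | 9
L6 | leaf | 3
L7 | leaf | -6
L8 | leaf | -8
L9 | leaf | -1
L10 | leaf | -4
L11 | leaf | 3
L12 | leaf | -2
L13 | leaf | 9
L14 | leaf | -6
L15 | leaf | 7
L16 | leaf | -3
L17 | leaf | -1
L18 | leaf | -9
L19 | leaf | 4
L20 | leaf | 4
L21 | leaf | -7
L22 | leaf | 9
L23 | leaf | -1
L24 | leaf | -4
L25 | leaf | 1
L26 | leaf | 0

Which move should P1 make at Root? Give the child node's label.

B

D (P1): max(0, 6, -3) = 6
E (P1): max(4, 9, 3, -6) = 9
F (P1): max(-8, -1, -4, 3) = 3
A (P2): min(6, 9, 3) = 3
G (P1): max(-2, 9, -6, 7) = 9
H (P1): max(-3, -1, -9, 4) = 4
B (P2): min(9, 4) = 4
J (P1): max(4, -7, 9) = 9
K (P1): max(-1, -4, 1, 0) = 1
C (P2): min(9, 1) = 1
Root (P1): max(3, 4, 1) = 4
P1 at Root wants the highest of {A=3, B=4, C=1}, so chooses B.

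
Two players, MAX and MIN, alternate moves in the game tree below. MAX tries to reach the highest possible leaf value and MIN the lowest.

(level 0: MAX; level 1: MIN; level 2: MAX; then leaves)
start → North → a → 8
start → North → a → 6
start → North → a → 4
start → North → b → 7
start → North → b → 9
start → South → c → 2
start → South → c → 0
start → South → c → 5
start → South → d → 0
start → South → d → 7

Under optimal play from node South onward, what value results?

c (MAX): max(2, 0, 5) = 5
d (MAX): max(0, 7) = 7
South (MIN): min(5, 7) = 5

5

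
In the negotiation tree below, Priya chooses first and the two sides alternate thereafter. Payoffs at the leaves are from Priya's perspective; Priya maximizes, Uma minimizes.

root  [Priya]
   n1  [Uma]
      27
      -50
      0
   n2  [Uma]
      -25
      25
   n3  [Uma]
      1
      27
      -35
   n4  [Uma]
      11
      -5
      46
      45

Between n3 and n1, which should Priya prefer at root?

n3 (Uma): min(1, 27, -35) = -35
n1 (Uma): min(27, -50, 0) = -50
Priya prefers the higher value; n3=-35, n1=-50. n3 is better since -35 > -50.

n3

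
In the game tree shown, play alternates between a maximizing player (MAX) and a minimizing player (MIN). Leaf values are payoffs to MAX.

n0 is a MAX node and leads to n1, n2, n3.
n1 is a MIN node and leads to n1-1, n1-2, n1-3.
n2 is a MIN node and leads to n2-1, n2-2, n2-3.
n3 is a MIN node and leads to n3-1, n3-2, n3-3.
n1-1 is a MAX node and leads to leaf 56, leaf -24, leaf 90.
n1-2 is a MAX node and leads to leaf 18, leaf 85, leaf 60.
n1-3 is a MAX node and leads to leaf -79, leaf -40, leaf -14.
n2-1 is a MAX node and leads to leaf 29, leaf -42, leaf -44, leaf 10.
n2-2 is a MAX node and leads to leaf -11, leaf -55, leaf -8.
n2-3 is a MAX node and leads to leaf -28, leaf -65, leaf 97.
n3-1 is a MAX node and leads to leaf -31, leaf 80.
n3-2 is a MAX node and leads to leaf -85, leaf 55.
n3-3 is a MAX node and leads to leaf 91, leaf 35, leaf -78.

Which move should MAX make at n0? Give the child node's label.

n3

n1-1 (MAX): max(56, -24, 90) = 90
n1-2 (MAX): max(18, 85, 60) = 85
n1-3 (MAX): max(-79, -40, -14) = -14
n1 (MIN): min(90, 85, -14) = -14
n2-1 (MAX): max(29, -42, -44, 10) = 29
n2-2 (MAX): max(-11, -55, -8) = -8
n2-3 (MAX): max(-28, -65, 97) = 97
n2 (MIN): min(29, -8, 97) = -8
n3-1 (MAX): max(-31, 80) = 80
n3-2 (MAX): max(-85, 55) = 55
n3-3 (MAX): max(91, 35, -78) = 91
n3 (MIN): min(80, 55, 91) = 55
n0 (MAX): max(-14, -8, 55) = 55
MAX at n0 wants the highest of {n1=-14, n2=-8, n3=55}, so chooses n3.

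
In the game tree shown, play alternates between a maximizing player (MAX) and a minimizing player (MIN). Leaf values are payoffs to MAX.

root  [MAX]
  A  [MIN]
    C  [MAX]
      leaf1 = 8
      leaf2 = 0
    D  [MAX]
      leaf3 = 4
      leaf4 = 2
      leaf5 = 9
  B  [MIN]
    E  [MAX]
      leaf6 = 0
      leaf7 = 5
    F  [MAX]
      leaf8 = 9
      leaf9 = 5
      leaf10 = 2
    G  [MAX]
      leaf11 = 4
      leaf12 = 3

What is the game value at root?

C (MAX): max(8, 0) = 8
D (MAX): max(4, 2, 9) = 9
A (MIN): min(8, 9) = 8
E (MAX): max(0, 5) = 5
F (MAX): max(9, 5, 2) = 9
G (MAX): max(4, 3) = 4
B (MIN): min(5, 9, 4) = 4
root (MAX): max(8, 4) = 8

8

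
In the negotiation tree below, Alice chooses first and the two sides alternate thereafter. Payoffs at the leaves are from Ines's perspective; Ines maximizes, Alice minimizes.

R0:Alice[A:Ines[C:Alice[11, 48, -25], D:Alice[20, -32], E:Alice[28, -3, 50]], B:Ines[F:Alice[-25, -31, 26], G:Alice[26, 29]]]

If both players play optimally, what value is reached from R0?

C (Alice): min(11, 48, -25) = -25
D (Alice): min(20, -32) = -32
E (Alice): min(28, -3, 50) = -3
A (Ines): max(-25, -32, -3) = -3
F (Alice): min(-25, -31, 26) = -31
G (Alice): min(26, 29) = 26
B (Ines): max(-31, 26) = 26
R0 (Alice): min(-3, 26) = -3

-3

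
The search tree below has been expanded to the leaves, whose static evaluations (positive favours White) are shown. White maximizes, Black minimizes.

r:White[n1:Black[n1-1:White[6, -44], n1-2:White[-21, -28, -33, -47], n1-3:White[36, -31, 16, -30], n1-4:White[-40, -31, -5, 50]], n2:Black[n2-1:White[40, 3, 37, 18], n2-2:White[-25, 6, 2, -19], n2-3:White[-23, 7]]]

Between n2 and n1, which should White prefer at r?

n2-1 (White): max(40, 3, 37, 18) = 40
n2-2 (White): max(-25, 6, 2, -19) = 6
n2-3 (White): max(-23, 7) = 7
n2 (Black): min(40, 6, 7) = 6
n1-1 (White): max(6, -44) = 6
n1-2 (White): max(-21, -28, -33, -47) = -21
n1-3 (White): max(36, -31, 16, -30) = 36
n1-4 (White): max(-40, -31, -5, 50) = 50
n1 (Black): min(6, -21, 36, 50) = -21
White prefers the higher value; n2=6, n1=-21. n2 is better since 6 > -21.

n2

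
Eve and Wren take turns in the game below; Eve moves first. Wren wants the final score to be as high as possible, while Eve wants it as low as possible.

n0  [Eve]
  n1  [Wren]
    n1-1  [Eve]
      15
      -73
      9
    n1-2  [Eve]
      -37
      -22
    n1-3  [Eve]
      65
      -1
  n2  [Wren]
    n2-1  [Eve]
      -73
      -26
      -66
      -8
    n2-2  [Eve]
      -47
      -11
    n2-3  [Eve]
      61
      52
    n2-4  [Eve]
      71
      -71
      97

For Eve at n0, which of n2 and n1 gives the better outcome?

n2-1 (Eve): min(-73, -26, -66, -8) = -73
n2-2 (Eve): min(-47, -11) = -47
n2-3 (Eve): min(61, 52) = 52
n2-4 (Eve): min(71, -71, 97) = -71
n2 (Wren): max(-73, -47, 52, -71) = 52
n1-1 (Eve): min(15, -73, 9) = -73
n1-2 (Eve): min(-37, -22) = -37
n1-3 (Eve): min(65, -1) = -1
n1 (Wren): max(-73, -37, -1) = -1
Eve prefers the lower value; n2=52, n1=-1. n1 is better since -1 < 52.

n1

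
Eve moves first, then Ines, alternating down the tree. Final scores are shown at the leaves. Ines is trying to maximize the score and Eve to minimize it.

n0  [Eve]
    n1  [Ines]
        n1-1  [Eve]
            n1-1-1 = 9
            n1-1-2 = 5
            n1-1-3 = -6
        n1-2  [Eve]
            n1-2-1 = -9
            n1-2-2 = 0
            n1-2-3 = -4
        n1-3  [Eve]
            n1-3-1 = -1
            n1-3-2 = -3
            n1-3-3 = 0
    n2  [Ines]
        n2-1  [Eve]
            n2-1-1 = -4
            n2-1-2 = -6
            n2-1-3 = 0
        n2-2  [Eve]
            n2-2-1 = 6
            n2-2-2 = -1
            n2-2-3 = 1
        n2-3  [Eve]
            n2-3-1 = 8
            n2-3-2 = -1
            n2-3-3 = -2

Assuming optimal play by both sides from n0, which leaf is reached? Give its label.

n1-3-2

n1-1 (Eve): min(9, 5, -6) = -6
n1-2 (Eve): min(-9, 0, -4) = -9
n1-3 (Eve): min(-1, -3, 0) = -3
n1 (Ines): max(-6, -9, -3) = -3
n2-1 (Eve): min(-4, -6, 0) = -6
n2-2 (Eve): min(6, -1, 1) = -1
n2-3 (Eve): min(8, -1, -2) = -2
n2 (Ines): max(-6, -1, -2) = -1
n0 (Eve): min(-3, -1) = -3
At n0, Eve picks n1 (lowest: -3).
At n1, Ines picks n1-3 (highest: -3).
At n1-3, Eve picks n1-3-2 (lowest: -3).
Terminal value -3.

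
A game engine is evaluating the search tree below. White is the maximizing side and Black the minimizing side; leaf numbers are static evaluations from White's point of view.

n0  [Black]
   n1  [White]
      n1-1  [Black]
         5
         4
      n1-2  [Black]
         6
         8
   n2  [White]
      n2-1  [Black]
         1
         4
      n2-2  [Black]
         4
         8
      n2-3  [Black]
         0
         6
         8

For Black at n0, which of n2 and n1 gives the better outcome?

n2-1 (Black): min(1, 4) = 1
n2-2 (Black): min(4, 8) = 4
n2-3 (Black): min(0, 6, 8) = 0
n2 (White): max(1, 4, 0) = 4
n1-1 (Black): min(5, 4) = 4
n1-2 (Black): min(6, 8) = 6
n1 (White): max(4, 6) = 6
Black prefers the lower value; n2=4, n1=6. n2 is better since 4 < 6.

n2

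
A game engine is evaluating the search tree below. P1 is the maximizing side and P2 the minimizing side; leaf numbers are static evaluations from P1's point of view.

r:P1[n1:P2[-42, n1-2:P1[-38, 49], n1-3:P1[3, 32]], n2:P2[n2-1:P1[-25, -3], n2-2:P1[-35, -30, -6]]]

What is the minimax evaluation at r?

-6

n1-2 (P1): max(-38, 49) = 49
n1-3 (P1): max(3, 32) = 32
n1 (P2): min(-42, 49, 32) = -42
n2-1 (P1): max(-25, -3) = -3
n2-2 (P1): max(-35, -30, -6) = -6
n2 (P2): min(-3, -6) = -6
r (P1): max(-42, -6) = -6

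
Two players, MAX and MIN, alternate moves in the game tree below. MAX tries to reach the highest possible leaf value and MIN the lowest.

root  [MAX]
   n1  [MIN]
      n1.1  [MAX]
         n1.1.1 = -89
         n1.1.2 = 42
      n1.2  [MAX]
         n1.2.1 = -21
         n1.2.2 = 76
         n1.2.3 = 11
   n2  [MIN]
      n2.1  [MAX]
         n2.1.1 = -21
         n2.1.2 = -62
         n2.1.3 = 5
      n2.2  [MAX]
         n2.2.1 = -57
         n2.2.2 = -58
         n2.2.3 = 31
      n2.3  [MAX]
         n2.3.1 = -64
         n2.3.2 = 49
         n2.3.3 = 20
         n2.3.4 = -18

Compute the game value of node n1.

42

n1.1 (MAX): max(-89, 42) = 42
n1.2 (MAX): max(-21, 76, 11) = 76
n1 (MIN): min(42, 76) = 42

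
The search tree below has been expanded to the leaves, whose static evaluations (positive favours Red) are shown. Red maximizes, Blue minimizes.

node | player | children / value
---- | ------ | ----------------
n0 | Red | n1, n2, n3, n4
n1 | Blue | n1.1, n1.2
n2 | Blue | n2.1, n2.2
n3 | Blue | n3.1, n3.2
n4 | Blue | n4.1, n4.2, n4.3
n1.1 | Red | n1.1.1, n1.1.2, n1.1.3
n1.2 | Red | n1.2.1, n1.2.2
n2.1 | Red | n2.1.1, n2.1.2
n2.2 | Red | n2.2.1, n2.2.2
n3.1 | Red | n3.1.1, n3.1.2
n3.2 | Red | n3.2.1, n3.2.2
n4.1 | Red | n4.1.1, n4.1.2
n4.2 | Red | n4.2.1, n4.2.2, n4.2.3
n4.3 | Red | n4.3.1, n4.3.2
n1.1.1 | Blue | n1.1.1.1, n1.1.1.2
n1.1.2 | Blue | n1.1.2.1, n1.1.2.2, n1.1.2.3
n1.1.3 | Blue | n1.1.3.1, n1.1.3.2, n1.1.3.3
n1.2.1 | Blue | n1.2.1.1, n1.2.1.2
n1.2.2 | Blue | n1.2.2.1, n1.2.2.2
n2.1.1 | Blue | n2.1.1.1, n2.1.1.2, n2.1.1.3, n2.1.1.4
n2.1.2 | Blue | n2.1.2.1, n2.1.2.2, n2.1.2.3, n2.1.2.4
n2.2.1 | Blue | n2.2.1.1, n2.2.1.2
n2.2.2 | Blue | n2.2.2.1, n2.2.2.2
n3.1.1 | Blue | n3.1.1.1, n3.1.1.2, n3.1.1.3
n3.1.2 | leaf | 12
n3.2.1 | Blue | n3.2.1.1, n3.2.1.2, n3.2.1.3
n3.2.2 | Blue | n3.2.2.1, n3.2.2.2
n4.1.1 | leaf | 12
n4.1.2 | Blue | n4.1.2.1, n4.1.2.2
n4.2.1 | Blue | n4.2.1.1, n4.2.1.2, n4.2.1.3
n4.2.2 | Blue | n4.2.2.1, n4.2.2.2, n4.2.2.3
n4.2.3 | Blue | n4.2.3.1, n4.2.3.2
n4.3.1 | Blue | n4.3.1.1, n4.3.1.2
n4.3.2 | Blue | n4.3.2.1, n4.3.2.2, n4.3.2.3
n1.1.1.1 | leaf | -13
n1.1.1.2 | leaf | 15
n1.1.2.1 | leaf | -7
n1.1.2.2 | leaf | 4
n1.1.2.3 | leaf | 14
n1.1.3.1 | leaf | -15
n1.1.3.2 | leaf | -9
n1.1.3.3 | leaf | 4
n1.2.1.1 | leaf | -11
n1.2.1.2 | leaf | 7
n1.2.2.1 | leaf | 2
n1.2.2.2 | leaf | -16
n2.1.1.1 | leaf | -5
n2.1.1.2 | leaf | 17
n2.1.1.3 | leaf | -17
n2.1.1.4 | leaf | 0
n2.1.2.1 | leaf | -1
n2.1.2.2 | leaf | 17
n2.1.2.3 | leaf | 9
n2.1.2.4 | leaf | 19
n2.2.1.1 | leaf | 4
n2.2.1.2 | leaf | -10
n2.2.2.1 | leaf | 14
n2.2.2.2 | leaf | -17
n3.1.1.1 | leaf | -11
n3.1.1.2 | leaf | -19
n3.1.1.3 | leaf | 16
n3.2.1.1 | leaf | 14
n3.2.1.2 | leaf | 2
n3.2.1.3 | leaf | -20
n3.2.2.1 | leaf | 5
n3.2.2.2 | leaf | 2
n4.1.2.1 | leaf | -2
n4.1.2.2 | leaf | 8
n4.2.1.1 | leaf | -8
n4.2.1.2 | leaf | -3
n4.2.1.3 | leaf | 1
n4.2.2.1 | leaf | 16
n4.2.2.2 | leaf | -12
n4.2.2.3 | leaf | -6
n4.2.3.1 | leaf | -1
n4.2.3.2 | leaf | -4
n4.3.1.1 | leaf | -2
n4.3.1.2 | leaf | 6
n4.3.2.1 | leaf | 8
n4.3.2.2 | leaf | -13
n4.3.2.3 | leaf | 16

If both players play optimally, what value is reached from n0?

2

n1.1.1 (Blue): min(-13, 15) = -13
n1.1.2 (Blue): min(-7, 4, 14) = -7
n1.1.3 (Blue): min(-15, -9, 4) = -15
n1.1 (Red): max(-13, -7, -15) = -7
n1.2.1 (Blue): min(-11, 7) = -11
n1.2.2 (Blue): min(2, -16) = -16
n1.2 (Red): max(-11, -16) = -11
n1 (Blue): min(-7, -11) = -11
n2.1.1 (Blue): min(-5, 17, -17, 0) = -17
n2.1.2 (Blue): min(-1, 17, 9, 19) = -1
n2.1 (Red): max(-17, -1) = -1
n2.2.1 (Blue): min(4, -10) = -10
n2.2.2 (Blue): min(14, -17) = -17
n2.2 (Red): max(-10, -17) = -10
n2 (Blue): min(-1, -10) = -10
n3.1.1 (Blue): min(-11, -19, 16) = -19
n3.1 (Red): max(-19, 12) = 12
n3.2.1 (Blue): min(14, 2, -20) = -20
n3.2.2 (Blue): min(5, 2) = 2
n3.2 (Red): max(-20, 2) = 2
n3 (Blue): min(12, 2) = 2
n4.1.2 (Blue): min(-2, 8) = -2
n4.1 (Red): max(12, -2) = 12
n4.2.1 (Blue): min(-8, -3, 1) = -8
n4.2.2 (Blue): min(16, -12, -6) = -12
n4.2.3 (Blue): min(-1, -4) = -4
n4.2 (Red): max(-8, -12, -4) = -4
n4.3.1 (Blue): min(-2, 6) = -2
n4.3.2 (Blue): min(8, -13, 16) = -13
n4.3 (Red): max(-2, -13) = -2
n4 (Blue): min(12, -4, -2) = -4
n0 (Red): max(-11, -10, 2, -4) = 2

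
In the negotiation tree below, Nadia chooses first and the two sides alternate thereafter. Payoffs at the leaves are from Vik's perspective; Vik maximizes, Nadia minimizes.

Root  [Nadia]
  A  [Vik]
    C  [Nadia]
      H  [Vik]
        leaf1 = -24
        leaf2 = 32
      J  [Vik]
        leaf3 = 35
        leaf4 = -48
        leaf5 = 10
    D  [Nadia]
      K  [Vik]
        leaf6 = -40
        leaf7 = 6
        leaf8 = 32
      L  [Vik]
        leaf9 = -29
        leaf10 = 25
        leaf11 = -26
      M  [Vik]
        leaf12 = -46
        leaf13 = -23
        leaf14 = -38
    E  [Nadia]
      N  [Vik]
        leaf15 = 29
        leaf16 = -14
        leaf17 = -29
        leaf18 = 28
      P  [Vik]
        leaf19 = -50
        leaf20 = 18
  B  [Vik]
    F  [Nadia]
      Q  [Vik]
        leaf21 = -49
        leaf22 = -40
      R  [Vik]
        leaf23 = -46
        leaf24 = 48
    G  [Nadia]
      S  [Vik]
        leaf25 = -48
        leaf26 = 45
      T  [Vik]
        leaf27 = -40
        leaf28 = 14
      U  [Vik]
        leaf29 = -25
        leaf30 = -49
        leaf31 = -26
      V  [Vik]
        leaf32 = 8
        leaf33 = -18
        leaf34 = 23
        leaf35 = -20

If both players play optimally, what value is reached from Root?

-25

H (Vik): max(-24, 32) = 32
J (Vik): max(35, -48, 10) = 35
C (Nadia): min(32, 35) = 32
K (Vik): max(-40, 6, 32) = 32
L (Vik): max(-29, 25, -26) = 25
M (Vik): max(-46, -23, -38) = -23
D (Nadia): min(32, 25, -23) = -23
N (Vik): max(29, -14, -29, 28) = 29
P (Vik): max(-50, 18) = 18
E (Nadia): min(29, 18) = 18
A (Vik): max(32, -23, 18) = 32
Q (Vik): max(-49, -40) = -40
R (Vik): max(-46, 48) = 48
F (Nadia): min(-40, 48) = -40
S (Vik): max(-48, 45) = 45
T (Vik): max(-40, 14) = 14
U (Vik): max(-25, -49, -26) = -25
V (Vik): max(8, -18, 23, -20) = 23
G (Nadia): min(45, 14, -25, 23) = -25
B (Vik): max(-40, -25) = -25
Root (Nadia): min(32, -25) = -25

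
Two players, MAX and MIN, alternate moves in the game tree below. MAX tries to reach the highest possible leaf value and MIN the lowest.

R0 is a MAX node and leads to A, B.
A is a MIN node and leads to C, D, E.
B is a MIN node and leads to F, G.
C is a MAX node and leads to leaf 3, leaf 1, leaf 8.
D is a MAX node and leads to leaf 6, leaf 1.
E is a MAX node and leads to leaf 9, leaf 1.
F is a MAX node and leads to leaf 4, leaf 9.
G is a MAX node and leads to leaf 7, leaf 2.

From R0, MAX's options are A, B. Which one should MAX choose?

B

C (MAX): max(3, 1, 8) = 8
D (MAX): max(6, 1) = 6
E (MAX): max(9, 1) = 9
A (MIN): min(8, 6, 9) = 6
F (MAX): max(4, 9) = 9
G (MAX): max(7, 2) = 7
B (MIN): min(9, 7) = 7
R0 (MAX): max(6, 7) = 7
MAX at R0 wants the highest of {A=6, B=7}, so chooses B.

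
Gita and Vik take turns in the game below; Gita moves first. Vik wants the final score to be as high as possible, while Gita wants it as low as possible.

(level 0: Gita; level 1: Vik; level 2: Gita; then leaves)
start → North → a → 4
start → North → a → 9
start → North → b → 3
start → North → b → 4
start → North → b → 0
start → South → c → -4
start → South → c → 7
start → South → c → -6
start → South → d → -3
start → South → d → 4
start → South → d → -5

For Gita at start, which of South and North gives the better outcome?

South

c (Gita): min(-4, 7, -6) = -6
d (Gita): min(-3, 4, -5) = -5
South (Vik): max(-6, -5) = -5
a (Gita): min(4, 9) = 4
b (Gita): min(3, 4, 0) = 0
North (Vik): max(4, 0) = 4
Gita prefers the lower value; South=-5, North=4. South is better since -5 < 4.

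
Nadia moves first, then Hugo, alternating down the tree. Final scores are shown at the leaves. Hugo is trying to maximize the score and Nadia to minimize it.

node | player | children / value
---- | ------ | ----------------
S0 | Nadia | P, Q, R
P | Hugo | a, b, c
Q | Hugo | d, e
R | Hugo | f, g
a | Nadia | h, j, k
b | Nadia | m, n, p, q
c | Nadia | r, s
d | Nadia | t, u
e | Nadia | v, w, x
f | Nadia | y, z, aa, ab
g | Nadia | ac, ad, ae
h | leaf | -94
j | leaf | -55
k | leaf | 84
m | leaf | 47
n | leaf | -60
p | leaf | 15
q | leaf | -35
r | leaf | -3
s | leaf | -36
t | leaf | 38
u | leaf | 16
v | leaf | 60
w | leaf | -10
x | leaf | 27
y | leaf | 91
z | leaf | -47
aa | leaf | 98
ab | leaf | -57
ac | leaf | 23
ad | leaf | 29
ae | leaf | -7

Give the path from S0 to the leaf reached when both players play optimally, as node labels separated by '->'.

a (Nadia): min(-94, -55, 84) = -94
b (Nadia): min(47, -60, 15, -35) = -60
c (Nadia): min(-3, -36) = -36
P (Hugo): max(-94, -60, -36) = -36
d (Nadia): min(38, 16) = 16
e (Nadia): min(60, -10, 27) = -10
Q (Hugo): max(16, -10) = 16
f (Nadia): min(91, -47, 98, -57) = -57
g (Nadia): min(23, 29, -7) = -7
R (Hugo): max(-57, -7) = -7
S0 (Nadia): min(-36, 16, -7) = -36
At S0, Nadia picks P (lowest: -36).
At P, Hugo picks c (highest: -36).
At c, Nadia picks s (lowest: -36).
Terminal value -36.

S0 -> P -> c -> s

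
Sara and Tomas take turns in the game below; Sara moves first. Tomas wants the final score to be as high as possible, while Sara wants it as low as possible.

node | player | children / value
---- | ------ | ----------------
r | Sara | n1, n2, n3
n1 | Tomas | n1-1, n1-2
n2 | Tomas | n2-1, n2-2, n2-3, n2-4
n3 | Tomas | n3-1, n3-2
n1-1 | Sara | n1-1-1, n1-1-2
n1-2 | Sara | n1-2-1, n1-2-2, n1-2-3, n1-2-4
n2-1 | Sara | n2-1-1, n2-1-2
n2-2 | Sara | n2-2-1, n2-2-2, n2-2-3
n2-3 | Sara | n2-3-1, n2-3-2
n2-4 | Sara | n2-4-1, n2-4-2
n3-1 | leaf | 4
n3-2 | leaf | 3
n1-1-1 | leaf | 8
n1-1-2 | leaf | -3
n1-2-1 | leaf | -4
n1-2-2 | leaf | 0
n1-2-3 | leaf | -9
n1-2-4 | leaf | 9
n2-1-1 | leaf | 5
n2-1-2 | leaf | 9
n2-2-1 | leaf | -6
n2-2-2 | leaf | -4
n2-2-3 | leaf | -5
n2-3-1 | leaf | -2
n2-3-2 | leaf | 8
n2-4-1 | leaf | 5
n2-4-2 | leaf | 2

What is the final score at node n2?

n2-1 (Sara): min(5, 9) = 5
n2-2 (Sara): min(-6, -4, -5) = -6
n2-3 (Sara): min(-2, 8) = -2
n2-4 (Sara): min(5, 2) = 2
n2 (Tomas): max(5, -6, -2, 2) = 5

5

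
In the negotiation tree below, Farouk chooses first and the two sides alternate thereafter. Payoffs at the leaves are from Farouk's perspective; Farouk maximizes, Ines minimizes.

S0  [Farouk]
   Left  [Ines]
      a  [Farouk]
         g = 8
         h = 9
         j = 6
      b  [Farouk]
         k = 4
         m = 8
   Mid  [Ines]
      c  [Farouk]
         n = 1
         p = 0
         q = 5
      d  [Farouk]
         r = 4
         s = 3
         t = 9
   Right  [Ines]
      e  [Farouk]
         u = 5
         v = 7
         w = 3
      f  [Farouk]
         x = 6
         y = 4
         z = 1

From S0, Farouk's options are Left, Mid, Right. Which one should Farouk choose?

Left

a (Farouk): max(8, 9, 6) = 9
b (Farouk): max(4, 8) = 8
Left (Ines): min(9, 8) = 8
c (Farouk): max(1, 0, 5) = 5
d (Farouk): max(4, 3, 9) = 9
Mid (Ines): min(5, 9) = 5
e (Farouk): max(5, 7, 3) = 7
f (Farouk): max(6, 4, 1) = 6
Right (Ines): min(7, 6) = 6
S0 (Farouk): max(8, 5, 6) = 8
Farouk at S0 wants the highest of {Left=8, Mid=5, Right=6}, so chooses Left.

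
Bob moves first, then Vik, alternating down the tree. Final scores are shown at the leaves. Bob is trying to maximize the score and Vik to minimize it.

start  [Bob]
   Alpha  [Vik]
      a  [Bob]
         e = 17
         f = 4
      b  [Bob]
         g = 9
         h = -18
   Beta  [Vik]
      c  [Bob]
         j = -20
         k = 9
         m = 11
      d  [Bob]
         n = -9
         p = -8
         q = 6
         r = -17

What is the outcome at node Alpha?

9

a (Bob): max(17, 4) = 17
b (Bob): max(9, -18) = 9
Alpha (Vik): min(17, 9) = 9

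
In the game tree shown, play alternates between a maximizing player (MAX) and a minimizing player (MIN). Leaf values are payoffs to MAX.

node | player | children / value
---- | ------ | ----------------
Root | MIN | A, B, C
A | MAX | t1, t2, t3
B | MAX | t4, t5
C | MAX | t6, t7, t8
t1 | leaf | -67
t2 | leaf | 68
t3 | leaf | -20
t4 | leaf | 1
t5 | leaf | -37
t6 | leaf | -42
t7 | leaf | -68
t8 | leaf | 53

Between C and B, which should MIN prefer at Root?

B

C (MAX): max(-42, -68, 53) = 53
B (MAX): max(1, -37) = 1
MIN prefers the lower value; C=53, B=1. B is better since 1 < 53.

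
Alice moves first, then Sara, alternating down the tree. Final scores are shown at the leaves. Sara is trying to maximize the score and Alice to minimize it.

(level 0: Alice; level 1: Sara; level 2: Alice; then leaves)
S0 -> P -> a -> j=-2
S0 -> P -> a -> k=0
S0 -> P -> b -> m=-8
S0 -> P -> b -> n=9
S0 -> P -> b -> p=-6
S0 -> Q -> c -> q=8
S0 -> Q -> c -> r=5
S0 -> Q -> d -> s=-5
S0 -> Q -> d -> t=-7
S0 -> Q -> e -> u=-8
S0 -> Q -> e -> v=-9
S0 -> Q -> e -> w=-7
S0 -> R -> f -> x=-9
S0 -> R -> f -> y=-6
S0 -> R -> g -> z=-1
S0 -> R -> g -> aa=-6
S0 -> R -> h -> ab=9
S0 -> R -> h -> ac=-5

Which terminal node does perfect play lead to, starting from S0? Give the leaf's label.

ac

a (Alice): min(-2, 0) = -2
b (Alice): min(-8, 9, -6) = -8
P (Sara): max(-2, -8) = -2
c (Alice): min(8, 5) = 5
d (Alice): min(-5, -7) = -7
e (Alice): min(-8, -9, -7) = -9
Q (Sara): max(5, -7, -9) = 5
f (Alice): min(-9, -6) = -9
g (Alice): min(-1, -6) = -6
h (Alice): min(9, -5) = -5
R (Sara): max(-9, -6, -5) = -5
S0 (Alice): min(-2, 5, -5) = -5
At S0, Alice picks R (lowest: -5).
At R, Sara picks h (highest: -5).
At h, Alice picks ac (lowest: -5).
Terminal value -5.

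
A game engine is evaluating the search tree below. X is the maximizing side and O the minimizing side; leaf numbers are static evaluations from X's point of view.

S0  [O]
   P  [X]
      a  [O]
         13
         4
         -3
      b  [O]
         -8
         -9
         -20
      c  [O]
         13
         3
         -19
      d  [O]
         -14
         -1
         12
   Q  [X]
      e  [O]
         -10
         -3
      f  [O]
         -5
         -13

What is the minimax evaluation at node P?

a (O): min(13, 4, -3) = -3
b (O): min(-8, -9, -20) = -20
c (O): min(13, 3, -19) = -19
d (O): min(-14, -1, 12) = -14
P (X): max(-3, -20, -19, -14) = -3

-3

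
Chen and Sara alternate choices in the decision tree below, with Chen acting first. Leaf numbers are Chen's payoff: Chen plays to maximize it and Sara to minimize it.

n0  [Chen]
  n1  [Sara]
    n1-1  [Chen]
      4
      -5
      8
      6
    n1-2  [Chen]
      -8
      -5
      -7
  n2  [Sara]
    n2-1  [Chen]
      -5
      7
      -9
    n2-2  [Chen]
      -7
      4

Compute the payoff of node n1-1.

8

n1-1 (Chen): max(4, -5, 8, 6) = 8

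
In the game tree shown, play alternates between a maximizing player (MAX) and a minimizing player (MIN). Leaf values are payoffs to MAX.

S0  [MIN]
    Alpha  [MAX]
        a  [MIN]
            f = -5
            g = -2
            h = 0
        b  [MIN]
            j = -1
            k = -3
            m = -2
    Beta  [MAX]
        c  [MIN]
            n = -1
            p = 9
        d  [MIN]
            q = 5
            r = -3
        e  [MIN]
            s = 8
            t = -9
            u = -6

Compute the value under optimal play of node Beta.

-1

c (MIN): min(-1, 9) = -1
d (MIN): min(5, -3) = -3
e (MIN): min(8, -9, -6) = -9
Beta (MAX): max(-1, -3, -9) = -1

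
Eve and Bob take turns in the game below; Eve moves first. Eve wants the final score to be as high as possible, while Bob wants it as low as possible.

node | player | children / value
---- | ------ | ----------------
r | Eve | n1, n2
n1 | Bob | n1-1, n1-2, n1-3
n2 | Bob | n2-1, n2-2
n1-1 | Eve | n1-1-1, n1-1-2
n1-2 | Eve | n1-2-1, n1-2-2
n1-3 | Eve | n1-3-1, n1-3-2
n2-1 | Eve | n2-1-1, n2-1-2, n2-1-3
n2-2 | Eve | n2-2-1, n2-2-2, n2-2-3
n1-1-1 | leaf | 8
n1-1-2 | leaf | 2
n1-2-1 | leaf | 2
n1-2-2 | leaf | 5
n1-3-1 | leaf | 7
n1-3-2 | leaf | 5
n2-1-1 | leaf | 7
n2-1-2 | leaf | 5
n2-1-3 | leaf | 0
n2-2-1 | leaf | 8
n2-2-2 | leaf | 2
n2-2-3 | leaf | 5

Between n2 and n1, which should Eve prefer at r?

n2-1 (Eve): max(7, 5, 0) = 7
n2-2 (Eve): max(8, 2, 5) = 8
n2 (Bob): min(7, 8) = 7
n1-1 (Eve): max(8, 2) = 8
n1-2 (Eve): max(2, 5) = 5
n1-3 (Eve): max(7, 5) = 7
n1 (Bob): min(8, 5, 7) = 5
Eve prefers the higher value; n2=7, n1=5. n2 is better since 7 > 5.

n2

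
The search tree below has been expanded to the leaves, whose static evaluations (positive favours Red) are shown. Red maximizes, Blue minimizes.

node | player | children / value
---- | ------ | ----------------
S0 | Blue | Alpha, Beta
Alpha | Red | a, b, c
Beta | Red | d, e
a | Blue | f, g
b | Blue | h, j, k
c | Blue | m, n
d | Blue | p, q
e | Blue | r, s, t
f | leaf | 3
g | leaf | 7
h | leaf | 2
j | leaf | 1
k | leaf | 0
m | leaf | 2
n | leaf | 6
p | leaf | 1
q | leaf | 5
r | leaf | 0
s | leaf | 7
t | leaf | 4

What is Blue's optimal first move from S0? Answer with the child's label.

Beta

a (Blue): min(3, 7) = 3
b (Blue): min(2, 1, 0) = 0
c (Blue): min(2, 6) = 2
Alpha (Red): max(3, 0, 2) = 3
d (Blue): min(1, 5) = 1
e (Blue): min(0, 7, 4) = 0
Beta (Red): max(1, 0) = 1
S0 (Blue): min(3, 1) = 1
Blue at S0 wants the lowest of {Alpha=3, Beta=1}, so chooses Beta.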